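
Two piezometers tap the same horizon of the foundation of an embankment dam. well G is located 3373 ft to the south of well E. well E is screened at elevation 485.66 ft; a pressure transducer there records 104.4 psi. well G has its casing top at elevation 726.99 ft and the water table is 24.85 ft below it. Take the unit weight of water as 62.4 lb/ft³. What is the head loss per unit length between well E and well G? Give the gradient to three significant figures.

Pressure head at well E: ψ = 144·P/γ = 144 × 104.4 / 62.4 = 240.92 ft.
Total head at well E: h = z + ψ = 485.66 + 240.92 = 726.58 ft.
Total head at well G: h = 726.99 − 24.85 = 702.14 ft.
Head difference: h(well E) − h(well G) = 726.58 − 702.14 = 24.44 ft.
Hydraulic gradient: i = |Δh| / L = 24.44 / 3373 = 0.00725.

i ≈ 0.00725 ft/ft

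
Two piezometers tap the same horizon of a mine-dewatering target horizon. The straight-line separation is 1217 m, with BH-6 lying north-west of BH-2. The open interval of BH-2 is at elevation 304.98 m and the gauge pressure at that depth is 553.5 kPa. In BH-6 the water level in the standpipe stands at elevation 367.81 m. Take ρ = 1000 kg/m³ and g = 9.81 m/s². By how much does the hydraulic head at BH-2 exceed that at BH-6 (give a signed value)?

Pressure head at BH-2: ψ = P/(ρg) = 553.5×1000 / (1000 × 9.81) = 56.42 m.
Total head at BH-2: h = z + ψ = 304.98 + 56.42 = 361.40 m.
Total head at BH-6: h = 367.81 m (water level in the piezometer is the total head).
Head difference: h(BH-2) − h(BH-6) = 361.40 − 367.81 = -6.41 m.

Δh ≈ -6.41 m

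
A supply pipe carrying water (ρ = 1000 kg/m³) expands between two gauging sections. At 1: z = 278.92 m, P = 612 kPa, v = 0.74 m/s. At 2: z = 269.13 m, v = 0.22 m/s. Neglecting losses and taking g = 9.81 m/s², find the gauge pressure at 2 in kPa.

Pressure head at 1: ψ₁ = P₁/(ρg) = 612×1000 / (1000 × 9.81) = 62.39 m.
Velocity heads: v₁²/2g = 0.74²/19.62 = 0.028 m; v₂²/2g = 0.22²/19.62 = 0.002 m.
Total head H = z₁ + ψ₁ + v₁²/2g = 278.92 + 62.39 + 0.028 = 341.34 m.
ψ₂ = H − z₂ − v₂²/2g = 341.34 − 269.13 − 0.002 = 72.21 m.
P₂ = ρgψ₂ = 1000 × 9.81 × 72.21 ≈ 708 kPa.

P₂ ≈ 708 kPa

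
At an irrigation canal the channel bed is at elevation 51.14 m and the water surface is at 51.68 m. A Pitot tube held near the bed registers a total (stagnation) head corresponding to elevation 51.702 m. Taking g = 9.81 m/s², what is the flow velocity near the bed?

v ≈ 0.657 m/s

Near the bed, under hydrostatic conditions, the piezometric head (z + ψ) equals the free-surface elevation, 51.68 m.
Velocity head = total − piezometric = 51.702 − 51.68 = 0.022 m.
v = √(2g·h_v) = √(2 × 9.81 × 0.022) = 0.657 m/s.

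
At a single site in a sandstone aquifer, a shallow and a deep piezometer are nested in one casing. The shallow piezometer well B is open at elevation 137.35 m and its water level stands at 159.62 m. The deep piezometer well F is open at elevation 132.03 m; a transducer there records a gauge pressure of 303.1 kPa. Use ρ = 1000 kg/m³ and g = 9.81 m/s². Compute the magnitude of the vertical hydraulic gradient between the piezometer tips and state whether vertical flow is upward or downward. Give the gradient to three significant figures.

|i_v| ≈ 0.622; vertical flow is upward

Total head at well B: h = 159.62 m (water level in the standpipe).
Pressure head at well F: ψ = P/(ρg) = 303.1×1000 / (1000 × 9.81) = 30.90 m.
Total head at well F: h = z + ψ = 132.03 + 30.90 = 162.93 m.
Δh = h(well B) − h(well F) = 159.62 − 162.93 = -3.31 m.
Vertical separation Δz = 137.35 − 132.03 = 5.32 m.
|i_v| = |Δh| / Δz = 3.31 / 5.32 = 0.622.
Head is higher in the deep piezometer, so vertical flow is upward (discharge condition).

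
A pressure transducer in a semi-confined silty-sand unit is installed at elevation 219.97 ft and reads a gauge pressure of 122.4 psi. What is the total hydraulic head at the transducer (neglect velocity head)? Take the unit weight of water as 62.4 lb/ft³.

h ≈ 502.43 ft

ψ = 144·P/γ = 144 × 122.4 / 62.4 = 282.46 ft.
h = z + ψ = 219.97 + 282.46 = 502.43 ft.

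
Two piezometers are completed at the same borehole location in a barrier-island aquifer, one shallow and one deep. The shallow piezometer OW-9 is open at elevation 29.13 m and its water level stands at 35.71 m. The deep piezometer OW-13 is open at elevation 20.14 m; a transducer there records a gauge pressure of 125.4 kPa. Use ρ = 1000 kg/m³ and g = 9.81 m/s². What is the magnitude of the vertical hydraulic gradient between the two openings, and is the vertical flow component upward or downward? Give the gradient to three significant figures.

Total head at OW-9: h = 35.71 m (water level in the standpipe).
Pressure head at OW-13: ψ = P/(ρg) = 125.4×1000 / (1000 × 9.81) = 12.78 m.
Total head at OW-13: h = z + ψ = 20.14 + 12.78 = 32.92 m.
Δh = h(OW-9) − h(OW-13) = 35.71 − 32.92 = 2.79 m.
Vertical separation Δz = 29.13 − 20.14 = 8.99 m.
|i_v| = |Δh| / Δz = 2.79 / 8.99 = 0.310.
Head is higher in the shallow piezometer, so vertical flow is downward (recharge condition).

|i_v| ≈ 0.310; vertical flow is downward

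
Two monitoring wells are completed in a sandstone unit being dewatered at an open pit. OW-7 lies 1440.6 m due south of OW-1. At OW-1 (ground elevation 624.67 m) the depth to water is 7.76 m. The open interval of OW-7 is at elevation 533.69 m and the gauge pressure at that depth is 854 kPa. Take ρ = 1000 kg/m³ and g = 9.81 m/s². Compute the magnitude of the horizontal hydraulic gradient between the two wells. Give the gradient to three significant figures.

i ≈ 0.00266

Total head at OW-1: h = 624.67 − 7.76 = 616.91 m.
Pressure head at OW-7: ψ = P/(ρg) = 854×1000 / (1000 × 9.81) = 87.05 m.
Total head at OW-7: h = z + ψ = 533.69 + 87.05 = 620.74 m.
Head difference: h(OW-1) − h(OW-7) = 616.91 − 620.74 = -3.83 m.
Hydraulic gradient: i = |Δh| / L = 3.83 / 1440.6 = 0.00266.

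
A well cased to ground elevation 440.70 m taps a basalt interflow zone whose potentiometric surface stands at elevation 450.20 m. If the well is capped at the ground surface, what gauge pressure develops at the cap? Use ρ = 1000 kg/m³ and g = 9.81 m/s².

P ≈ 93.2 kPa

Head above the cap: Δh = 450.20 − 440.70 = 9.50 m.
P = ρgΔh = 1000 × 9.81 × 9.50 = 93195 Pa ≈ 93.2 kPa.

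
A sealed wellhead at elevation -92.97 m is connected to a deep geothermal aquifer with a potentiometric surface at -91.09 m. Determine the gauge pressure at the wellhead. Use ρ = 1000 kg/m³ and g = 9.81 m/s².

P ≈ 18.4 kPa

Head above the cap: Δh = -91.09 − (-92.97) = 1.88 m.
P = ρgΔh = 1000 × 9.81 × 1.88 = 18443 Pa ≈ 18.4 kPa.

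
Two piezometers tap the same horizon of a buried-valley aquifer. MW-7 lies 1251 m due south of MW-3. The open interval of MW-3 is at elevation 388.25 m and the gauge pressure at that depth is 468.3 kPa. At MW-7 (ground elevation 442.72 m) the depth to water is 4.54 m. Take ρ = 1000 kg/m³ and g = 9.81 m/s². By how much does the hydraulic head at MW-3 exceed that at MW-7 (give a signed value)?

Pressure head at MW-3: ψ = P/(ρg) = 468.3×1000 / (1000 × 9.81) = 47.74 m.
Total head at MW-3: h = z + ψ = 388.25 + 47.74 = 435.99 m.
Total head at MW-7: h = 442.72 − 4.54 = 438.18 m.
Head difference: h(MW-3) − h(MW-7) = 435.99 − 438.18 = -2.19 m.

Δh ≈ -2.19 m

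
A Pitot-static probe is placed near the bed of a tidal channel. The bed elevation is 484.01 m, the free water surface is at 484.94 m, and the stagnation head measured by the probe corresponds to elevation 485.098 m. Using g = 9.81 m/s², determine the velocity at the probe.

Near the bed, under hydrostatic conditions, the piezometric head (z + ψ) equals the free-surface elevation, 484.94 m.
Velocity head = total − piezometric = 485.098 − 484.94 = 0.158 m.
v = √(2g·h_v) = √(2 × 9.81 × 0.158) = 1.76 m/s.

v ≈ 1.76 m/s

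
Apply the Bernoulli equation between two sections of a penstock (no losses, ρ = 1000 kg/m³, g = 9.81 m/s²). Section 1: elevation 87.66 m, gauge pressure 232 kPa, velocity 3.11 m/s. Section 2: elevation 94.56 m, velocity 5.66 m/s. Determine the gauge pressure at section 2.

P₂ ≈ 153 kPa

Pressure head at 1: ψ₁ = P₁/(ρg) = 232×1000 / (1000 × 9.81) = 23.65 m.
Velocity heads: v₁²/2g = 3.11²/19.62 = 0.493 m; v₂²/2g = 5.66²/19.62 = 1.633 m.
Total head H = z₁ + ψ₁ + v₁²/2g = 87.66 + 23.65 + 0.493 = 111.80 m.
ψ₂ = H − z₂ − v₂²/2g = 111.80 − 94.56 − 1.633 = 15.61 m.
P₂ = ρgψ₂ = 1000 × 9.81 × 15.61 ≈ 153 kPa.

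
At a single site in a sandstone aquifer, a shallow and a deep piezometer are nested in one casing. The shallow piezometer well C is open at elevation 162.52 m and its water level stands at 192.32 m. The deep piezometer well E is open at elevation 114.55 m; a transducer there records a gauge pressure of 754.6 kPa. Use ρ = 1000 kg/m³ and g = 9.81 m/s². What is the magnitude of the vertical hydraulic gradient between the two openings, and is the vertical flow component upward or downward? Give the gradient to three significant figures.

|i_v| ≈ 0.0177; vertical flow is downward

Total head at well C: h = 192.32 m (water level in the standpipe).
Pressure head at well E: ψ = P/(ρg) = 754.6×1000 / (1000 × 9.81) = 76.92 m.
Total head at well E: h = z + ψ = 114.55 + 76.92 = 191.47 m.
Δh = h(well C) − h(well E) = 192.32 − 191.47 = 0.85 m.
Vertical separation Δz = 162.52 − 114.55 = 47.97 m.
|i_v| = |Δh| / Δz = 0.85 / 47.97 = 0.0177.
Head is higher in the shallow piezometer, so vertical flow is downward (recharge condition).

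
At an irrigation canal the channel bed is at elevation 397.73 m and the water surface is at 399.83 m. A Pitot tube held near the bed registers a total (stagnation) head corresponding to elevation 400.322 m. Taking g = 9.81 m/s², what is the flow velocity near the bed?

Near the bed, under hydrostatic conditions, the piezometric head (z + ψ) equals the free-surface elevation, 399.83 m.
Velocity head = total − piezometric = 400.322 − 399.83 = 0.492 m.
v = √(2g·h_v) = √(2 × 9.81 × 0.492) = 3.11 m/s.

v ≈ 3.11 m/s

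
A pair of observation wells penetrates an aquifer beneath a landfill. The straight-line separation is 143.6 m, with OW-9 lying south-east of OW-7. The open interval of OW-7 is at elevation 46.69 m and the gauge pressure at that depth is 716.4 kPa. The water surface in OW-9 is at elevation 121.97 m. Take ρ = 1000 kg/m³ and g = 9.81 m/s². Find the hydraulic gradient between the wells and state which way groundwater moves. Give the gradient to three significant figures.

Pressure head at OW-7: ψ = P/(ρg) = 716.4×1000 / (1000 × 9.81) = 73.03 m.
Total head at OW-7: h = z + ψ = 46.69 + 73.03 = 119.72 m.
Total head at OW-9: h = 121.97 m (water level in the piezometer is the total head).
Head difference: h(OW-7) − h(OW-9) = 119.72 − 121.97 = -2.25 m.
Hydraulic gradient: i = |Δh| / L = 2.25 / 143.6 = 0.0157.
Flow is from higher to lower head: from OW-9 toward OW-7, i.e. toward the north-west.

i ≈ 0.0157; groundwater flows toward the north-west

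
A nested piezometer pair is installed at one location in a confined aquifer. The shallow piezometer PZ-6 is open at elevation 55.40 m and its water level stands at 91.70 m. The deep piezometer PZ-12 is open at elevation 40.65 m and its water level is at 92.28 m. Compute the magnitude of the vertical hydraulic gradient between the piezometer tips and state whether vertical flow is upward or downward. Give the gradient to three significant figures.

Total head at PZ-6: h = 91.70 m (water level in the standpipe).
Total head at PZ-12: h = 92.28 m.
Δh = h(PZ-6) − h(PZ-12) = 91.70 − 92.28 = -0.58 m.
Vertical separation Δz = 55.40 − 40.65 = 14.75 m.
|i_v| = |Δh| / Δz = 0.58 / 14.75 = 0.0393.
Head is higher in the deep piezometer, so vertical flow is upward (discharge condition).

|i_v| ≈ 0.0393; vertical flow is upward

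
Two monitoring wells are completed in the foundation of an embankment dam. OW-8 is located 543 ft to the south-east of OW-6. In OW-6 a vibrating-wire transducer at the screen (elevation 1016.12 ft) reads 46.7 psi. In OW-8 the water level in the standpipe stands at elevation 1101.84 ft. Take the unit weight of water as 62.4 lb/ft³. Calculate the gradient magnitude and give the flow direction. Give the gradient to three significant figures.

i ≈ 0.0406; groundwater flows toward the south-east

Pressure head at OW-6: ψ = 144·P/γ = 144 × 46.7 / 62.4 = 107.77 ft.
Total head at OW-6: h = z + ψ = 1016.12 + 107.77 = 1123.89 ft.
Total head at OW-8: h = 1101.84 ft (water level in the piezometer is the total head).
Head difference: h(OW-6) − h(OW-8) = 1123.89 − 1101.84 = 22.05 ft.
Hydraulic gradient: i = |Δh| / L = 22.05 / 543 = 0.0406.
Flow is from higher to lower head: from OW-6 toward OW-8, i.e. toward the south-east.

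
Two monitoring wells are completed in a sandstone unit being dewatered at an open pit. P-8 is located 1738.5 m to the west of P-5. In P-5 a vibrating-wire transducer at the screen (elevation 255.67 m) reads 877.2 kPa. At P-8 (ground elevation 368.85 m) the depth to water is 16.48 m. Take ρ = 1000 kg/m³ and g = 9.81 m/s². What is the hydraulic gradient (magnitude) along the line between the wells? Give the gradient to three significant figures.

i ≈ 0.00419

Pressure head at P-5: ψ = P/(ρg) = 877.2×1000 / (1000 × 9.81) = 89.42 m.
Total head at P-5: h = z + ψ = 255.67 + 89.42 = 345.09 m.
Total head at P-8: h = 368.85 − 16.48 = 352.37 m.
Head difference: h(P-5) − h(P-8) = 345.09 − 352.37 = -7.28 m.
Hydraulic gradient: i = |Δh| / L = 7.28 / 1738.5 = 0.00419.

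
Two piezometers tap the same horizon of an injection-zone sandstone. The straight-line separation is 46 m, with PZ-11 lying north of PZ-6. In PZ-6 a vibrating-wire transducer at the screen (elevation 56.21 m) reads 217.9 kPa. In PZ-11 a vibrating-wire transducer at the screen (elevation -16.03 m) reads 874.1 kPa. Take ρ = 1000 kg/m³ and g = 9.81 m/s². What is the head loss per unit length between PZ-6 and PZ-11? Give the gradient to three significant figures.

i ≈ 0.116 m/m

Pressure head at PZ-6: ψ = P/(ρg) = 217.9×1000 / (1000 × 9.81) = 22.21 m.
Total head at PZ-6: h = z + ψ = 56.21 + 22.21 = 78.42 m.
Pressure head at PZ-11: ψ = P/(ρg) = 874.1×1000 / (1000 × 9.81) = 89.10 m.
Total head at PZ-11: h = z + ψ = -16.03 + 89.10 = 73.07 m.
Head difference: h(PZ-6) − h(PZ-11) = 78.42 − 73.07 = 5.35 m.
Hydraulic gradient: i = |Δh| / L = 5.35 / 46 = 0.116.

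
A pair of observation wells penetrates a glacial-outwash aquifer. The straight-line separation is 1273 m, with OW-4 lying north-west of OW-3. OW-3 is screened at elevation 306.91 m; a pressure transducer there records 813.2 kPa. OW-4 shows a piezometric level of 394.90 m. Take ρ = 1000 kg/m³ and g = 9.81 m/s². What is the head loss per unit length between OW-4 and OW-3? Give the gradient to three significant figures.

i ≈ 0.00400 m/m

Pressure head at OW-3: ψ = P/(ρg) = 813.2×1000 / (1000 × 9.81) = 82.90 m.
Total head at OW-3: h = z + ψ = 306.91 + 82.90 = 389.81 m.
Total head at OW-4: h = 394.90 m (water level in the piezometer is the total head).
Head difference: h(OW-3) − h(OW-4) = 389.81 − 394.90 = -5.09 m.
Hydraulic gradient: i = |Δh| / L = 5.09 / 1273 = 0.00400.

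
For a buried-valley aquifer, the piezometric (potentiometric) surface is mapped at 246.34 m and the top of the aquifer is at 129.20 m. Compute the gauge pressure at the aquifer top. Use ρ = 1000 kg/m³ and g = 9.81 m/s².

P ≈ 1150 kPa

Pressure head at the aquifer top: ψ = h − z = 246.34 − 129.20 = 117.14 m.
P = ρgψ = 1000 × 9.81 × 117.14 = 1149143 Pa ≈ 1150 kPa.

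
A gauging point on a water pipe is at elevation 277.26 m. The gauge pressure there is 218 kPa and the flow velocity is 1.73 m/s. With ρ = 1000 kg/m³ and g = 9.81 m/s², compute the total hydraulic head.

h ≈ 299.63 m

Pressure head ψ = P/(ρg) = 218×1000 / (1000 × 9.81) = 22.22 m.
Velocity head = v²/(2g) = 1.73² / (2 × 9.81) = 0.153 m.
h = z + ψ + v²/(2g) = 277.26 + 22.22 + 0.153 = 299.63 m.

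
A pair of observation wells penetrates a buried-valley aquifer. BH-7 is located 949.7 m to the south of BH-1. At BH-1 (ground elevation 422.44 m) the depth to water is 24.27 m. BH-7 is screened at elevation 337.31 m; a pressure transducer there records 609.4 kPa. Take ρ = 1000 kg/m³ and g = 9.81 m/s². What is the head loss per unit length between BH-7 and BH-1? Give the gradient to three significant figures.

Total head at BH-1: h = 422.44 − 24.27 = 398.17 m.
Pressure head at BH-7: ψ = P/(ρg) = 609.4×1000 / (1000 × 9.81) = 62.12 m.
Total head at BH-7: h = z + ψ = 337.31 + 62.12 = 399.43 m.
Head difference: h(BH-1) − h(BH-7) = 398.17 − 399.43 = -1.26 m.
Hydraulic gradient: i = |Δh| / L = 1.26 / 949.7 = 0.00133.

i ≈ 0.00133 m/m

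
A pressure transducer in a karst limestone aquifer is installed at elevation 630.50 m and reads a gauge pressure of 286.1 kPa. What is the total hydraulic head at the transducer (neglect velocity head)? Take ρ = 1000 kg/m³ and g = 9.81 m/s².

h ≈ 659.66 m

ψ = P/(ρg) = 286.1×1000 / (1000 × 9.81) = 29.16 m.
h = z + ψ = 630.50 + 29.16 = 659.66 m.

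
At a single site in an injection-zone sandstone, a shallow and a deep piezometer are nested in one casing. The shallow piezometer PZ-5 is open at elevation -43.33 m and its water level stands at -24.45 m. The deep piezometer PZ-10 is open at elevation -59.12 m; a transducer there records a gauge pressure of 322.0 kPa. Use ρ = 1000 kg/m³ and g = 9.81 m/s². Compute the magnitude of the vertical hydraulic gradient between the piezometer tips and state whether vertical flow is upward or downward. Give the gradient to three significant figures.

Total head at PZ-5: h = -24.45 m (water level in the standpipe).
Pressure head at PZ-10: ψ = P/(ρg) = 322.0×1000 / (1000 × 9.81) = 32.82 m.
Total head at PZ-10: h = z + ψ = -59.12 + 32.82 = -26.30 m.
Δh = h(PZ-5) − h(PZ-10) = -24.45 − (-26.30) = 1.85 m.
Vertical separation Δz = -43.33 − (-59.12) = 15.79 m.
|i_v| = |Δh| / Δz = 1.85 / 15.79 = 0.117.
Head is higher in the shallow piezometer, so vertical flow is downward (recharge condition).

|i_v| ≈ 0.117; vertical flow is downward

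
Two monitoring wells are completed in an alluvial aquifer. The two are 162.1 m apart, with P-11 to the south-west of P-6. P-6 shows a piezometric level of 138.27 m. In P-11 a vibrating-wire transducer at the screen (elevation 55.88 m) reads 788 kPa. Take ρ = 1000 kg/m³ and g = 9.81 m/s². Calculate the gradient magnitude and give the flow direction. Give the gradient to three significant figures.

i ≈ 0.0127; groundwater flows toward the south-west

Total head at P-6: h = 138.27 m (water level in the piezometer is the total head).
Pressure head at P-11: ψ = P/(ρg) = 788×1000 / (1000 × 9.81) = 80.33 m.
Total head at P-11: h = z + ψ = 55.88 + 80.33 = 136.21 m.
Head difference: h(P-6) − h(P-11) = 138.27 − 136.21 = 2.06 m.
Hydraulic gradient: i = |Δh| / L = 2.06 / 162.1 = 0.0127.
Flow is from higher to lower head: from P-6 toward P-11, i.e. toward the south-west.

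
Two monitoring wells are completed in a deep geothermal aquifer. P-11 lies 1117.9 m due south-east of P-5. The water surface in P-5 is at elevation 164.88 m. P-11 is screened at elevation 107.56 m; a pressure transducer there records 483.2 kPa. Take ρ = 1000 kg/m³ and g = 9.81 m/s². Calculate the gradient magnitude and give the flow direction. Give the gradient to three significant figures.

i ≈ 0.00721; groundwater flows toward the south-east

Total head at P-5: h = 164.88 m (water level in the piezometer is the total head).
Pressure head at P-11: ψ = P/(ρg) = 483.2×1000 / (1000 × 9.81) = 49.26 m.
Total head at P-11: h = z + ψ = 107.56 + 49.26 = 156.82 m.
Head difference: h(P-5) − h(P-11) = 164.88 − 156.82 = 8.06 m.
Hydraulic gradient: i = |Δh| / L = 8.06 / 1117.9 = 0.00721.
Flow is from higher to lower head: from P-5 toward P-11, i.e. toward the south-east.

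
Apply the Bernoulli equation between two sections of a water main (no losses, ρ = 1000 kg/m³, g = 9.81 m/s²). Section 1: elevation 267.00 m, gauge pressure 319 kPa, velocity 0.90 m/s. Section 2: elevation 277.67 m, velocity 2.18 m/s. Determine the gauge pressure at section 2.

P₂ ≈ 212 kPa

Pressure head at 1: ψ₁ = P₁/(ρg) = 319×1000 / (1000 × 9.81) = 32.52 m.
Velocity heads: v₁²/2g = 0.90²/19.62 = 0.041 m; v₂²/2g = 2.18²/19.62 = 0.242 m.
Total head H = z₁ + ψ₁ + v₁²/2g = 267.00 + 32.52 + 0.041 = 299.56 m.
ψ₂ = H − z₂ − v₂²/2g = 299.56 − 277.67 − 0.242 = 21.65 m.
P₂ = ρgψ₂ = 1000 × 9.81 × 21.65 ≈ 212 kPa.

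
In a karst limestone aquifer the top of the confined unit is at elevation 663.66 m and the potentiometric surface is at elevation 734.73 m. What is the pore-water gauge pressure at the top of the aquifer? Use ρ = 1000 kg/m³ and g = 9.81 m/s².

Pressure head at the aquifer top: ψ = h − z = 734.73 − 663.66 = 71.07 m.
P = ρgψ = 1000 × 9.81 × 71.07 = 697197 Pa ≈ 697 kPa.

P ≈ 697 kPa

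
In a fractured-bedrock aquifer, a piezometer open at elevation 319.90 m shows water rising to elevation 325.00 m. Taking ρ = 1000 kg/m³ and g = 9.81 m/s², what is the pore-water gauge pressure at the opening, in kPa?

Pressure head ψ = h − z = 325.00 − 319.90 = 5.10 m.
P = ρgψ = 1000 × 9.81 × 5.10 = 50031 Pa ≈ 50.0 kPa.

P ≈ 50.0 kPa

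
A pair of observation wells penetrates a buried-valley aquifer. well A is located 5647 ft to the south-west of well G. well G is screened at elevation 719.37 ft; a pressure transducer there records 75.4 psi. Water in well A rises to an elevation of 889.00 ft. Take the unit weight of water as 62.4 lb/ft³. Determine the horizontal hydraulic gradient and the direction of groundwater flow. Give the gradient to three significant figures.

i ≈ 0.000774; groundwater flows toward the south-west

Pressure head at well G: ψ = 144·P/γ = 144 × 75.4 / 62.4 = 174.00 ft.
Total head at well G: h = z + ψ = 719.37 + 174.00 = 893.37 ft.
Total head at well A: h = 889.00 ft (water level in the piezometer is the total head).
Head difference: h(well G) − h(well A) = 893.37 − 889.00 = 4.37 ft.
Hydraulic gradient: i = |Δh| / L = 4.37 / 5647 = 0.000774.
Flow is from higher to lower head: from well G toward well A, i.e. toward the south-west.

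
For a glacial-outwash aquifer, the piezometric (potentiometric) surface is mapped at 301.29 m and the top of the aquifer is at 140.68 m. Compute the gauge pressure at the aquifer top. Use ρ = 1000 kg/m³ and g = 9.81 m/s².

Pressure head at the aquifer top: ψ = h − z = 301.29 − 140.68 = 160.61 m.
P = ρgψ = 1000 × 9.81 × 160.61 = 1575584 Pa ≈ 1580 kPa.

P ≈ 1580 kPa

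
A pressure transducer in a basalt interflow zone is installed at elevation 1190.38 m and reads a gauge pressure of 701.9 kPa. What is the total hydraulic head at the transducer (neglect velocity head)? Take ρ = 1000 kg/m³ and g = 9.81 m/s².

h ≈ 1261.93 m

ψ = P/(ρg) = 701.9×1000 / (1000 × 9.81) = 71.55 m.
h = z + ψ = 1190.38 + 71.55 = 1261.93 m.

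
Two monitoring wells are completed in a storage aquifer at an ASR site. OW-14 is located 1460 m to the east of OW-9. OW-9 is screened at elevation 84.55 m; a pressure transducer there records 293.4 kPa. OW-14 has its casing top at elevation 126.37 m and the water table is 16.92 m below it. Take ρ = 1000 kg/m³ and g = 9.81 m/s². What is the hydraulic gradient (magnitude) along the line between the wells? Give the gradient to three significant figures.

i ≈ 0.00343

Pressure head at OW-9: ψ = P/(ρg) = 293.4×1000 / (1000 × 9.81) = 29.91 m.
Total head at OW-9: h = z + ψ = 84.55 + 29.91 = 114.46 m.
Total head at OW-14: h = 126.37 − 16.92 = 109.45 m.
Head difference: h(OW-9) − h(OW-14) = 114.46 − 109.45 = 5.01 m.
Hydraulic gradient: i = |Δh| / L = 5.01 / 1460 = 0.00343.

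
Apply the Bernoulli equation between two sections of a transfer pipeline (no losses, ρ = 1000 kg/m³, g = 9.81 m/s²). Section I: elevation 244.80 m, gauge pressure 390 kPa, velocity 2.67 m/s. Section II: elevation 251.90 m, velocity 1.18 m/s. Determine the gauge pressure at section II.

Pressure head at I: ψ₁ = P₁/(ρg) = 390×1000 / (1000 × 9.81) = 39.76 m.
Velocity heads: v₁²/2g = 2.67²/19.62 = 0.363 m; v₂²/2g = 1.18²/19.62 = 0.071 m.
Total head H = z₁ + ψ₁ + v₁²/2g = 244.80 + 39.76 + 0.363 = 284.92 m.
ψ₂ = H − z₂ − v₂²/2g = 284.92 − 251.90 − 0.071 = 32.95 m.
P₂ = ρgψ₂ = 1000 × 9.81 × 32.95 ≈ 323 kPa.

P₂ ≈ 323 kPa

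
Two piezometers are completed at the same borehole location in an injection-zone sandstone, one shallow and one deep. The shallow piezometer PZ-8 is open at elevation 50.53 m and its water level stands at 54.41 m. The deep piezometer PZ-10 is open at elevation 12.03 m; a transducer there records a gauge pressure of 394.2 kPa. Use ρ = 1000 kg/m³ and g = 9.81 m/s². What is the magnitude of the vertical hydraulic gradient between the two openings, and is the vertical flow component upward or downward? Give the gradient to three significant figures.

|i_v| ≈ 0.0571; vertical flow is downward

Total head at PZ-8: h = 54.41 m (water level in the standpipe).
Pressure head at PZ-10: ψ = P/(ρg) = 394.2×1000 / (1000 × 9.81) = 40.18 m.
Total head at PZ-10: h = z + ψ = 12.03 + 40.18 = 52.21 m.
Δh = h(PZ-8) − h(PZ-10) = 54.41 − 52.21 = 2.20 m.
Vertical separation Δz = 50.53 − 12.03 = 38.50 m.
|i_v| = |Δh| / Δz = 2.20 / 38.50 = 0.0571.
Head is higher in the shallow piezometer, so vertical flow is downward (recharge condition).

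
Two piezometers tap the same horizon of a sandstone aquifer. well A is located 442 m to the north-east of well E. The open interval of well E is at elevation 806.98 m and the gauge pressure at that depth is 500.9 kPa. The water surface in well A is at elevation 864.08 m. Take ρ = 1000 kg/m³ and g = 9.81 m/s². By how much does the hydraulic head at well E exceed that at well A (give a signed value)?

Δh ≈ -6.04 m

Pressure head at well E: ψ = P/(ρg) = 500.9×1000 / (1000 × 9.81) = 51.06 m.
Total head at well E: h = z + ψ = 806.98 + 51.06 = 858.04 m.
Total head at well A: h = 864.08 m (water level in the piezometer is the total head).
Head difference: h(well E) − h(well A) = 858.04 − 864.08 = -6.04 m.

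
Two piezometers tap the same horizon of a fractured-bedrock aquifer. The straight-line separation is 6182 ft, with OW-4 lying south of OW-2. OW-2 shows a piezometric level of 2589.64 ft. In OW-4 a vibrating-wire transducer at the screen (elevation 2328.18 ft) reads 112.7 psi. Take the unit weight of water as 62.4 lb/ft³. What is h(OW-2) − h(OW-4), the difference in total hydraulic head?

Total head at OW-2: h = 2589.64 ft (water level in the piezometer is the total head).
Pressure head at OW-4: ψ = 144·P/γ = 144 × 112.7 / 62.4 = 260.08 ft.
Total head at OW-4: h = z + ψ = 2328.18 + 260.08 = 2588.26 ft.
Head difference: h(OW-2) − h(OW-4) = 2589.64 − 2588.26 = 1.38 ft.

Δh ≈ 1.38 ft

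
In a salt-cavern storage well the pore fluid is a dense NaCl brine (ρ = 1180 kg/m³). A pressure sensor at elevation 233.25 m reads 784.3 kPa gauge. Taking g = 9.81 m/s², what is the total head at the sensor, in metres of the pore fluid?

h ≈ 301.00 m

ψ = P/(ρg) = 784.3×1000 / (1180 × 9.81) = 67.75 m.
h = z + ψ = 233.25 + 67.75 = 301.00 m.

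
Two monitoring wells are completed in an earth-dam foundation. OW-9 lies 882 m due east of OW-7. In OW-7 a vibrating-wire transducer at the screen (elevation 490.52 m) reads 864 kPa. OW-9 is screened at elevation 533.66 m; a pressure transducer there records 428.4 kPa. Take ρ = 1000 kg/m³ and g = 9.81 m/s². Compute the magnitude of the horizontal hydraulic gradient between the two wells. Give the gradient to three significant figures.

Pressure head at OW-7: ψ = P/(ρg) = 864×1000 / (1000 × 9.81) = 88.07 m.
Total head at OW-7: h = z + ψ = 490.52 + 88.07 = 578.59 m.
Pressure head at OW-9: ψ = P/(ρg) = 428.4×1000 / (1000 × 9.81) = 43.67 m.
Total head at OW-9: h = z + ψ = 533.66 + 43.67 = 577.33 m.
Head difference: h(OW-7) − h(OW-9) = 578.59 − 577.33 = 1.26 m.
Hydraulic gradient: i = |Δh| / L = 1.26 / 882 = 0.00143.

i ≈ 0.00143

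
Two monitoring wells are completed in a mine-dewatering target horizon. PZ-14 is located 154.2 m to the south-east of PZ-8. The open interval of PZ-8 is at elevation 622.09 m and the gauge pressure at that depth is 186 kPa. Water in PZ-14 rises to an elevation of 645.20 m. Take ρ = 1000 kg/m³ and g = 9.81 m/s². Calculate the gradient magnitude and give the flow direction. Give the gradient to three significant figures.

i ≈ 0.0269; groundwater flows toward the north-west

Pressure head at PZ-8: ψ = P/(ρg) = 186×1000 / (1000 × 9.81) = 18.96 m.
Total head at PZ-8: h = z + ψ = 622.09 + 18.96 = 641.05 m.
Total head at PZ-14: h = 645.20 m (water level in the piezometer is the total head).
Head difference: h(PZ-8) − h(PZ-14) = 641.05 − 645.20 = -4.15 m.
Hydraulic gradient: i = |Δh| / L = 4.15 / 154.2 = 0.0269.
Flow is from higher to lower head: from PZ-14 toward PZ-8, i.e. toward the north-west.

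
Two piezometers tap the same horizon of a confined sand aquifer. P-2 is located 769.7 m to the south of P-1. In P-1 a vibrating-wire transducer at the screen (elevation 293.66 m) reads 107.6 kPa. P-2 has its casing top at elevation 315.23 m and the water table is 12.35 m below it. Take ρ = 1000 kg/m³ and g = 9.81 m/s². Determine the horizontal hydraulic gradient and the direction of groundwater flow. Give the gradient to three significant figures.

Pressure head at P-1: ψ = P/(ρg) = 107.6×1000 / (1000 × 9.81) = 10.97 m.
Total head at P-1: h = z + ψ = 293.66 + 10.97 = 304.63 m.
Total head at P-2: h = 315.23 − 12.35 = 302.88 m.
Head difference: h(P-1) − h(P-2) = 304.63 − 302.88 = 1.75 m.
Hydraulic gradient: i = |Δh| / L = 1.75 / 769.7 = 0.00227.
Flow is from higher to lower head: from P-1 toward P-2, i.e. toward the south.

i ≈ 0.00227; groundwater flows toward the south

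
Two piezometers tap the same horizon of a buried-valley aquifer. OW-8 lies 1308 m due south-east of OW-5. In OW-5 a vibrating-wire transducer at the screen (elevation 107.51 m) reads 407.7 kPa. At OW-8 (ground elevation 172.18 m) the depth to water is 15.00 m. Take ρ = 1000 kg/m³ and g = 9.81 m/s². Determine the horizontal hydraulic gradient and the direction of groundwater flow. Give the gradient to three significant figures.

i ≈ 0.00620; groundwater flows toward the north-west

Pressure head at OW-5: ψ = P/(ρg) = 407.7×1000 / (1000 × 9.81) = 41.56 m.
Total head at OW-5: h = z + ψ = 107.51 + 41.56 = 149.07 m.
Total head at OW-8: h = 172.18 − 15.00 = 157.18 m.
Head difference: h(OW-5) − h(OW-8) = 149.07 − 157.18 = -8.11 m.
Hydraulic gradient: i = |Δh| / L = 8.11 / 1308 = 0.00620.
Flow is from higher to lower head: from OW-8 toward OW-5, i.e. toward the north-west.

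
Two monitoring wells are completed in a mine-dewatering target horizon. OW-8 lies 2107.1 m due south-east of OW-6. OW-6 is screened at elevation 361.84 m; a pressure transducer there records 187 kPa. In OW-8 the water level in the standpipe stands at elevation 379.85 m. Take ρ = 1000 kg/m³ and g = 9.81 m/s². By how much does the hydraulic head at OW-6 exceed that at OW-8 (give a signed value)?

Pressure head at OW-6: ψ = P/(ρg) = 187×1000 / (1000 × 9.81) = 19.06 m.
Total head at OW-6: h = z + ψ = 361.84 + 19.06 = 380.90 m.
Total head at OW-8: h = 379.85 m (water level in the piezometer is the total head).
Head difference: h(OW-6) − h(OW-8) = 380.90 − 379.85 = 1.05 m.

Δh ≈ 1.05 m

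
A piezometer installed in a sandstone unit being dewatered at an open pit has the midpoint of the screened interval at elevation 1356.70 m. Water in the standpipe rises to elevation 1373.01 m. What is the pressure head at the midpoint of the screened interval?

ψ ≈ 16.31 m

Total head h = 1373.01 m (the water-surface elevation in the piezometer).
Pressure head ψ = h − z = 1373.01 − 1356.70 = 16.31 m.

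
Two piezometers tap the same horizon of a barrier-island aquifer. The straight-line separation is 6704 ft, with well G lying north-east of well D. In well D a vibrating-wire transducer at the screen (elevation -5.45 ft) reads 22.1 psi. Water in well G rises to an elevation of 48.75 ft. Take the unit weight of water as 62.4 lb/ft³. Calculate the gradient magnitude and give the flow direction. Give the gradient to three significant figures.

Pressure head at well D: ψ = 144·P/γ = 144 × 22.1 / 62.4 = 51.00 ft.
Total head at well D: h = z + ψ = -5.45 + 51.00 = 45.55 ft.
Total head at well G: h = 48.75 ft (water level in the piezometer is the total head).
Head difference: h(well D) − h(well G) = 45.55 − 48.75 = -3.20 ft.
Hydraulic gradient: i = |Δh| / L = 3.20 / 6704 = 0.000477.
Flow is from higher to lower head: from well G toward well D, i.e. toward the south-west.

i ≈ 0.000477; groundwater flows toward the south-west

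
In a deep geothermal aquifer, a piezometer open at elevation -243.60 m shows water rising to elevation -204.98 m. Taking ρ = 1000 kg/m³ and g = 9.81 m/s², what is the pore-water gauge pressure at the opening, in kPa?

P ≈ 379 kPa

Pressure head ψ = h − z = -204.98 − (-243.60) = 38.62 m.
P = ρgψ = 1000 × 9.81 × 38.62 = 378862 Pa ≈ 379 kPa.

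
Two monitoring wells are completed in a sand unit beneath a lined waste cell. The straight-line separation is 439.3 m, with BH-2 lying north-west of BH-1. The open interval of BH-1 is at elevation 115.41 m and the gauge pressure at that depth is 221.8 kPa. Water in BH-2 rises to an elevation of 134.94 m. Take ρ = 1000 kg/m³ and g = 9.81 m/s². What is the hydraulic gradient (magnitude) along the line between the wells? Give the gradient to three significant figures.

Pressure head at BH-1: ψ = P/(ρg) = 221.8×1000 / (1000 × 9.81) = 22.61 m.
Total head at BH-1: h = z + ψ = 115.41 + 22.61 = 138.02 m.
Total head at BH-2: h = 134.94 m (water level in the piezometer is the total head).
Head difference: h(BH-1) − h(BH-2) = 138.02 − 134.94 = 3.08 m.
Hydraulic gradient: i = |Δh| / L = 3.08 / 439.3 = 0.00701.

i ≈ 0.00701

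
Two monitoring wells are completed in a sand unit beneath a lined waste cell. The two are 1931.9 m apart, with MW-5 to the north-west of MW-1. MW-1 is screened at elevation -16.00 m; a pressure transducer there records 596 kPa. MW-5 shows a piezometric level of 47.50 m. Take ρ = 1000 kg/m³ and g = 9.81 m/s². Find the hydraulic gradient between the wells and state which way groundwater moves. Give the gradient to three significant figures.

Pressure head at MW-1: ψ = P/(ρg) = 596×1000 / (1000 × 9.81) = 60.75 m.
Total head at MW-1: h = z + ψ = -16.00 + 60.75 = 44.75 m.
Total head at MW-5: h = 47.50 m (water level in the piezometer is the total head).
Head difference: h(MW-1) − h(MW-5) = 44.75 − 47.50 = -2.75 m.
Hydraulic gradient: i = |Δh| / L = 2.75 / 1931.9 = 0.00142.
Flow is from higher to lower head: from MW-5 toward MW-1, i.e. toward the south-east.

i ≈ 0.00142; groundwater flows toward the south-east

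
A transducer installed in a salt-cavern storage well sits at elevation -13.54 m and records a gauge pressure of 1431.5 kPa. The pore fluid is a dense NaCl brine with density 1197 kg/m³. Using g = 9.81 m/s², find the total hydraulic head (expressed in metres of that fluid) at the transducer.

ψ = P/(ρg) = 1431.5×1000 / (1197 × 9.81) = 121.91 m.
h = z + ψ = -13.54 + 121.91 = 108.37 m.

h ≈ 108.37 m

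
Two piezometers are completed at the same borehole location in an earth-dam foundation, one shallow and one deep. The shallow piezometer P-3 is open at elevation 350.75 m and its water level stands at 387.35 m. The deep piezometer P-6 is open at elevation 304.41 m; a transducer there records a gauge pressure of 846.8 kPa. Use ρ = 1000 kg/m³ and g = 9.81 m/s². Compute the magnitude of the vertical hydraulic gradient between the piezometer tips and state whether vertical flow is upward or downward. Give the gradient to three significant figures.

Total head at P-3: h = 387.35 m (water level in the standpipe).
Pressure head at P-6: ψ = P/(ρg) = 846.8×1000 / (1000 × 9.81) = 86.32 m.
Total head at P-6: h = z + ψ = 304.41 + 86.32 = 390.73 m.
Δh = h(P-3) − h(P-6) = 387.35 − 390.73 = -3.38 m.
Vertical separation Δz = 350.75 − 304.41 = 46.34 m.
|i_v| = |Δh| / Δz = 3.38 / 46.34 = 0.0729.
Head is higher in the deep piezometer, so vertical flow is upward (discharge condition).

|i_v| ≈ 0.0729; vertical flow is upward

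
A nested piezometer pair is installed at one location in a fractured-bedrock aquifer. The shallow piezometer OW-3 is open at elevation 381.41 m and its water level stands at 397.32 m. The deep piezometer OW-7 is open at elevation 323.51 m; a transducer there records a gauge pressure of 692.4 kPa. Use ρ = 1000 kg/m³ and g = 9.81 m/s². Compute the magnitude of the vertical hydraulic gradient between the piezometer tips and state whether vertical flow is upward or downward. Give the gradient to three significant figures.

|i_v| ≈ 0.0558; vertical flow is downward

Total head at OW-3: h = 397.32 m (water level in the standpipe).
Pressure head at OW-7: ψ = P/(ρg) = 692.4×1000 / (1000 × 9.81) = 70.58 m.
Total head at OW-7: h = z + ψ = 323.51 + 70.58 = 394.09 m.
Δh = h(OW-3) − h(OW-7) = 397.32 − 394.09 = 3.23 m.
Vertical separation Δz = 381.41 − 323.51 = 57.90 m.
|i_v| = |Δh| / Δz = 3.23 / 57.90 = 0.0558.
Head is higher in the shallow piezometer, so vertical flow is downward (recharge condition).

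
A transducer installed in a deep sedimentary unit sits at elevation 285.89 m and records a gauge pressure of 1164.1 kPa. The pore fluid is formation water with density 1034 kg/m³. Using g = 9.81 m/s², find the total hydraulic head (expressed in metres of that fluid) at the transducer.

h ≈ 400.65 m

ψ = P/(ρg) = 1164.1×1000 / (1034 × 9.81) = 114.76 m.
h = z + ψ = 285.89 + 114.76 = 400.65 m.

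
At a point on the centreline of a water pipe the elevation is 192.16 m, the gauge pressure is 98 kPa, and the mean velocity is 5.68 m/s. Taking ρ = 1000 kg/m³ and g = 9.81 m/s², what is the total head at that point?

h ≈ 203.79 m

Pressure head ψ = P/(ρg) = 98×1000 / (1000 × 9.81) = 9.99 m.
Velocity head = v²/(2g) = 5.68² / (2 × 9.81) = 1.644 m.
h = z + ψ + v²/(2g) = 192.16 + 9.99 + 1.644 = 203.79 m.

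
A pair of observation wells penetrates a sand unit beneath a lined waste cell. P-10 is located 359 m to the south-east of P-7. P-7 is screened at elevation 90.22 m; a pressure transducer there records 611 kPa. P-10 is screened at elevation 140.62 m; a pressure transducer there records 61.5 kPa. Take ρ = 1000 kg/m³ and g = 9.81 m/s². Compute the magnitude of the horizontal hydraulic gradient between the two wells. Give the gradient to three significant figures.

Pressure head at P-7: ψ = P/(ρg) = 611×1000 / (1000 × 9.81) = 62.28 m.
Total head at P-7: h = z + ψ = 90.22 + 62.28 = 152.50 m.
Pressure head at P-10: ψ = P/(ρg) = 61.5×1000 / (1000 × 9.81) = 6.27 m.
Total head at P-10: h = z + ψ = 140.62 + 6.27 = 146.89 m.
Head difference: h(P-7) − h(P-10) = 152.50 − 146.89 = 5.61 m.
Hydraulic gradient: i = |Δh| / L = 5.61 / 359 = 0.0156.

i ≈ 0.0156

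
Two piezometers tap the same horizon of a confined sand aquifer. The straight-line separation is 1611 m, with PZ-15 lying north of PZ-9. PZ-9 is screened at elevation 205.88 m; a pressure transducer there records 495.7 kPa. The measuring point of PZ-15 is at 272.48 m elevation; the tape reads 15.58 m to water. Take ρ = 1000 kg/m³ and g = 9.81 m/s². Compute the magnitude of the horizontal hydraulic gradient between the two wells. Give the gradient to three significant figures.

i ≈ 0.000304

Pressure head at PZ-9: ψ = P/(ρg) = 495.7×1000 / (1000 × 9.81) = 50.53 m.
Total head at PZ-9: h = z + ψ = 205.88 + 50.53 = 256.41 m.
Total head at PZ-15: h = 272.48 − 15.58 = 256.90 m.
Head difference: h(PZ-9) − h(PZ-15) = 256.41 − 256.90 = -0.49 m.
Hydraulic gradient: i = |Δh| / L = 0.49 / 1611 = 0.000304.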